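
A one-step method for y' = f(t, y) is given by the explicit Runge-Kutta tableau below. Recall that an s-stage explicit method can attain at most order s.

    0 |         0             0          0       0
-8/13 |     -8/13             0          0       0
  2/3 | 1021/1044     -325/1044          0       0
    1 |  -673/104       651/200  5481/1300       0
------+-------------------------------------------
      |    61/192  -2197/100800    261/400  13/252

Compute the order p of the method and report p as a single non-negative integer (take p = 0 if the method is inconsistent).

b = (61/192, -2197/100800, 261/400, 13/252)
c = (0, -8/13, 2/3, 1)
Ac = (0, 0, 50/261, 21/26)
Σ b_i: 61/192·1 + (-2197/100800)·1 + 261/400·1 + 13/252·1 = 1 ✓
b·c: (-2197/100800)·(-8/13) + 261/400·2/3 + 13/252·1 = 1/2 ✓
b·c²: (-2197/100800)·64/169 + 261/400·4/9 + 13/252·1 = 1/3 ✓
b·Ac: 261/400·50/261 + 13/252·21/26 = 1/6 ✓
b·c³: (-2197/100800)·(-512/2197) + 261/400·8/27 + 13/252·1 = 1/4 ✓
b·(c∘Ac): 261/400·100/783 + 13/252·21/26 = 1/8 ✓
b·Ac²: 261/400·(-400/3393) + 13/252·525/169 = 1/12 ✓
b·A²c: 13/252·21/26 = 1/24 ✓; 4 stages ⇒ order 4.

4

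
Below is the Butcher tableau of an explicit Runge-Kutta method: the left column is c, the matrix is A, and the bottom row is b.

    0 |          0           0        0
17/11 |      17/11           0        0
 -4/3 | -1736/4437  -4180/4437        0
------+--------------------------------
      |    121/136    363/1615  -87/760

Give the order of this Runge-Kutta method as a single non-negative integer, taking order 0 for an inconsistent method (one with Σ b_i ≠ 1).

b = (121/136, 363/1615, -87/760)
c = (0, 17/11, -4/3)
Ac = (0, 0, -380/261)
Σ b_i: 121/136·1 + 363/1615·1 + (-87/760)·1 = 1 ✓
b·c: 363/1615·17/11 + (-87/760)·(-4/3) = 1/2 ✓
b·c²: 363/1615·289/121 + (-87/760)·16/9 = 1/3 ✓
b·Ac: (-87/760)·(-380/261) = 1/6 ✓; 3 stages ⇒ order 3.

3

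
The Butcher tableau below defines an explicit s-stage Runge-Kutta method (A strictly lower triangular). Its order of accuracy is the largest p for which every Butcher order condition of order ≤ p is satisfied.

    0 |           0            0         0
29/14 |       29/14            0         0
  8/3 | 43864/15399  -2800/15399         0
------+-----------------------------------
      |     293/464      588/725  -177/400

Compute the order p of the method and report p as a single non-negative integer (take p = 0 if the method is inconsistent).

3

b = (293/464, 588/725, -177/400)
c = (0, 29/14, 8/3)
Ac = (0, 0, -200/531)
Σ b_i: 293/464·1 + 588/725·1 + (-177/400)·1 = 1 ✓
b·c: 588/725·29/14 + (-177/400)·8/3 = 1/2 ✓
b·c²: 588/725·841/196 + (-177/400)·64/9 = 1/3 ✓
b·Ac: (-177/400)·(-200/531) = 1/6 ✓; 3 stages ⇒ order 3.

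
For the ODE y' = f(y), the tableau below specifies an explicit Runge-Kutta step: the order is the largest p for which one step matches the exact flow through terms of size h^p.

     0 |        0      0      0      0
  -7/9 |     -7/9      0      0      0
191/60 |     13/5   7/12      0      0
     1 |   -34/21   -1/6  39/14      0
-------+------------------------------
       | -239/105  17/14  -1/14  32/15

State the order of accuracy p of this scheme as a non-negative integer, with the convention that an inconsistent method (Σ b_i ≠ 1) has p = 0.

b = (-239/105, 17/14, -1/14, 32/15)
c = (0, -7/9, 191/60, 1)
Ac = (0, 0, -49/108, 68021/7560)
Σ b_i: (-239/105)·1 + 17/14·1 + (-1/14)·1 + 32/15·1 = 1 ✓
b·c: 17/14·(-7/9) + (-1/14)·191/60 + 32/15·1 = 2423/2520 ≠ 1/2 ⇒ order 1.

1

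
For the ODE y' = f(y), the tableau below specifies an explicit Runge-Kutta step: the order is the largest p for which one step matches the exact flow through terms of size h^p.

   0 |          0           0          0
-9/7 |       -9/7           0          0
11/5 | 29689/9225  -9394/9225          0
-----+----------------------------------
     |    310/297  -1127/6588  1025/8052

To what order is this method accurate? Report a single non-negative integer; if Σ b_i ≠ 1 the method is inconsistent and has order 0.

b = (310/297, -1127/6588, 1025/8052)
c = (0, -9/7, 11/5)
Ac = (0, 0, 1342/1025)
Σ b_i: 310/297·1 + (-1127/6588)·1 + 1025/8052·1 = 1 ✓
b·c: (-1127/6588)·(-9/7) + 1025/8052·11/5 = 1/2 ✓
b·c²: (-1127/6588)·81/49 + 1025/8052·121/25 = 1/3 ✓
b·Ac: 1025/8052·1342/1025 = 1/6 ✓; 3 stages ⇒ order 3.

3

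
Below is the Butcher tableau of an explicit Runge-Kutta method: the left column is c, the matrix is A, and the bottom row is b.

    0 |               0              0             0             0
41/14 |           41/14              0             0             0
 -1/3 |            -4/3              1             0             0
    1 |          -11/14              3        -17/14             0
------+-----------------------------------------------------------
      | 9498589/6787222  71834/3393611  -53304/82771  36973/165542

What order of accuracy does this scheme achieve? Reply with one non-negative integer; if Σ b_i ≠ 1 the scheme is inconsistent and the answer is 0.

3

b = (9498589/6787222, 71834/3393611, -53304/82771, 36973/165542)
c = (0, 41/14, -1/3, 1)
Ac = (0, 0, 41/14, 193/21)
Σ b_i: 9498589/6787222·1 + 71834/3393611·1 + (-53304/82771)·1 + 36973/165542·1 = 1 ✓
b·c: 71834/3393611·41/14 + (-53304/82771)·(-1/3) + 36973/165542·1 = 1/2 ✓
b·c²: 71834/3393611·1681/196 + (-53304/82771)·1/9 + 36973/165542·1 = 1/3 ✓
b·Ac: (-53304/82771)·41/14 + 36973/165542·193/21 = 1/6 ✓
b·c³: 71834/3393611·68921/2744 + (-53304/82771)·(-1/27) + 36973/165542·1 = 16245659/20858292 ≠ 1/4 ⇒ order 3.
b·(c∘Ac): (-53304/82771)·(-41/42) + 36973/165542·193/21 = 9321253/3476382 ≠ 1/8
b·Ac²: (-53304/82771)·1681/196 + 36973/165542·45149/1764 = 56421545/292016088 ≠ 1/12
b·A²c: 36973/165542·(-697/196) = -25770181/32446232 ≠ 1/24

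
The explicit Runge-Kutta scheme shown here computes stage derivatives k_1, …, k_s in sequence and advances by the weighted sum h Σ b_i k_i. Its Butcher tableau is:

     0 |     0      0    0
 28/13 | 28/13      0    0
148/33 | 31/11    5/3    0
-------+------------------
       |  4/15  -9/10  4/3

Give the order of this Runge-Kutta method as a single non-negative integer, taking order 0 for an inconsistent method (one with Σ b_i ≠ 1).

b = (4/15, -9/10, 4/3)
c = (0, 28/13, 148/33)
Ac = (0, 0, 140/39)
Σ b_i: 4/15·1 + (-9/10)·1 + 4/3·1 = 7/10 ≠ 1 ⇒ order 0.

0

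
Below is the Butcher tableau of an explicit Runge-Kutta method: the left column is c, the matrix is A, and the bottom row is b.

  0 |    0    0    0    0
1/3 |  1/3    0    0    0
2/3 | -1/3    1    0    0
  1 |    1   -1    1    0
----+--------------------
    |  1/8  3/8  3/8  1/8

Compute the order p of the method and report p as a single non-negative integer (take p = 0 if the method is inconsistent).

4

b = (1/8, 3/8, 3/8, 1/8)
c = (0, 1/3, 2/3, 1)
Ac = (0, 0, 1/3, 1/3)
Σ b_i: 1/8·1 + 3/8·1 + 3/8·1 + 1/8·1 = 1 ✓
b·c: 3/8·1/3 + 3/8·2/3 + 1/8·1 = 1/2 ✓
b·c²: 3/8·1/9 + 3/8·4/9 + 1/8·1 = 1/3 ✓
b·Ac: 3/8·1/3 + 1/8·1/3 = 1/6 ✓
b·c³: 3/8·1/27 + 3/8·8/27 + 1/8·1 = 1/4 ✓
b·(c∘Ac): 3/8·2/9 + 1/8·1/3 = 1/8 ✓
b·Ac²: 3/8·1/9 + 1/8·1/3 = 1/12 ✓
b·A²c: 1/8·1/3 = 1/24 ✓; 4 stages ⇒ order 4.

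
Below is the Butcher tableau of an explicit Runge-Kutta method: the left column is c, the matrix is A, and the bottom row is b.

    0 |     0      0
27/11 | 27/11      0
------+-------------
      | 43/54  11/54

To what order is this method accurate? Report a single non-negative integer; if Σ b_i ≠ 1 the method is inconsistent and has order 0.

2

b = (43/54, 11/54)
c = (0, 27/11)
Σ b_i: 43/54·1 + 11/54·1 = 1 ✓
b·c: 11/54·27/11 = 1/2 ✓; 2 stages ⇒ order 2.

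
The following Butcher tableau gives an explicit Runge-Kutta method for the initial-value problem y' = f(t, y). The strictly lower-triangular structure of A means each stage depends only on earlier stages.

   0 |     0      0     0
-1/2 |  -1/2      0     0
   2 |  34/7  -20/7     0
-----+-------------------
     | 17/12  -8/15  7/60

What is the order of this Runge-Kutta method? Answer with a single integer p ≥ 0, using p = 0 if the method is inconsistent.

b = (17/12, -8/15, 7/60)
c = (0, -1/2, 2)
Ac = (0, 0, 10/7)
Σ b_i: 17/12·1 + (-8/15)·1 + 7/60·1 = 1 ✓
b·c: (-8/15)·(-1/2) + 7/60·2 = 1/2 ✓
b·c²: (-8/15)·1/4 + 7/60·4 = 1/3 ✓
b·Ac: 7/60·10/7 = 1/6 ✓; 3 stages ⇒ order 3.

3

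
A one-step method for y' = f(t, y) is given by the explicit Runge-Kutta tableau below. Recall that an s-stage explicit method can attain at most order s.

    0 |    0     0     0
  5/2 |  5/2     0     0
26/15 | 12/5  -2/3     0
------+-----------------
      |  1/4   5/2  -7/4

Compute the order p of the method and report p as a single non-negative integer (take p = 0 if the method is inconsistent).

b = (1/4, 5/2, -7/4)
c = (0, 5/2, 26/15)
Ac = (0, 0, -5/3)
Σ b_i: 1/4·1 + 5/2·1 + (-7/4)·1 = 1 ✓
b·c: 5/2·5/2 + (-7/4)·26/15 = 193/60 ≠ 1/2 ⇒ order 1.

1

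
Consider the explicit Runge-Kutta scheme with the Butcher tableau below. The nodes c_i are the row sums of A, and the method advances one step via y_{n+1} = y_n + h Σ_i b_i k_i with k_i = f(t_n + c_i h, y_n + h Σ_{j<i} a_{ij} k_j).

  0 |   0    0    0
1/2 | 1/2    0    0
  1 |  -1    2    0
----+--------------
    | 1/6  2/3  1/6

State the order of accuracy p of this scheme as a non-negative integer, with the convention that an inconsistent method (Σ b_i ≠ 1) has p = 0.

3

b = (1/6, 2/3, 1/6)
c = (0, 1/2, 1)
Ac = (0, 0, 1)
Σ b_i: 1/6·1 + 2/3·1 + 1/6·1 = 1 ✓
b·c: 2/3·1/2 + 1/6·1 = 1/2 ✓
b·c²: 2/3·1/4 + 1/6·1 = 1/3 ✓
b·Ac: 1/6·1 = 1/6 ✓; 3 stages ⇒ order 3.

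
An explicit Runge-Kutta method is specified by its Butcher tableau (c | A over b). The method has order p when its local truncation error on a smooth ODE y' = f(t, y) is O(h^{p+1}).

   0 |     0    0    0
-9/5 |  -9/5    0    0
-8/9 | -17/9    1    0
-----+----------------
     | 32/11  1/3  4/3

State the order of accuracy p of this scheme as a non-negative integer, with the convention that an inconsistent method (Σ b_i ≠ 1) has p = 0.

0

b = (32/11, 1/3, 4/3)
c = (0, -9/5, -8/9)
Ac = (0, 0, -9/5)
Σ b_i: 32/11·1 + 1/3·1 + 4/3·1 = 151/33 ≠ 1 ⇒ order 0.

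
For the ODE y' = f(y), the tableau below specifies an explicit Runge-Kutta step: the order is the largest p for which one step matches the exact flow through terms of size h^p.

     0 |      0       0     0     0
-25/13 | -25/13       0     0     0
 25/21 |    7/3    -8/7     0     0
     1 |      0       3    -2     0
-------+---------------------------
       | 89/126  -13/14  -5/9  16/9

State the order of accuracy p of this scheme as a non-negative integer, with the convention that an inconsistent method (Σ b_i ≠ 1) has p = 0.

1

b = (89/126, -13/14, -5/9, 16/9)
c = (0, -25/13, 25/21, 1)
Ac = (0, 0, 200/91, -2225/273)
Σ b_i: 89/126·1 + (-13/14)·1 + (-5/9)·1 + 16/9·1 = 1 ✓
b·c: (-13/14)·(-25/13) + (-5/9)·25/21 + 16/9·1 = 1097/378 ≠ 1/2 ⇒ order 1.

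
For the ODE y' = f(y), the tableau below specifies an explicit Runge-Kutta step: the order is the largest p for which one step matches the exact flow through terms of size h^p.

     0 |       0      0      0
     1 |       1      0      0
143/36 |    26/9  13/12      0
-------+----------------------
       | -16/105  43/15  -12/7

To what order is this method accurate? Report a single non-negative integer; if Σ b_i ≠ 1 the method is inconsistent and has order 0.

1

b = (-16/105, 43/15, -12/7)
c = (0, 1, 143/36)
Ac = (0, 0, 13/12)
Σ b_i: (-16/105)·1 + 43/15·1 + (-12/7)·1 = 1 ✓
b·c: 43/15·1 + (-12/7)·143/36 = -138/35 ≠ 1/2 ⇒ order 1.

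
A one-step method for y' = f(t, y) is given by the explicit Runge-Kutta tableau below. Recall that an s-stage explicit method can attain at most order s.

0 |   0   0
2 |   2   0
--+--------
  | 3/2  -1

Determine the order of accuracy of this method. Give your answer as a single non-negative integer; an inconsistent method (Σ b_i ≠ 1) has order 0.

0

b = (3/2, -1)
c = (0, 2)
Σ b_i: 3/2·1 + (-1)·1 = 1/2 ≠ 1 ⇒ order 0.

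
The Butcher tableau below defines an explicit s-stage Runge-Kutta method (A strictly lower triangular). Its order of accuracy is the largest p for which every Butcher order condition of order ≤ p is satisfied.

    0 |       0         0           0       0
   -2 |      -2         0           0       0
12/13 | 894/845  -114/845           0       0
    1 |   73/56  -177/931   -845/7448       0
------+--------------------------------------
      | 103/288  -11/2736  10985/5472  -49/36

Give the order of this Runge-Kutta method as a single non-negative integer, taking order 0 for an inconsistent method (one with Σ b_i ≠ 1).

b = (103/288, -11/2736, 10985/5472, -49/36)
c = (0, -2, 12/13, 1)
Ac = (0, 0, 228/845, 27/98)
Σ b_i: 103/288·1 + (-11/2736)·1 + 10985/5472·1 + (-49/36)·1 = 1 ✓
b·c: (-11/2736)·(-2) + 10985/5472·12/13 + (-49/36)·1 = 1/2 ✓
b·c²: (-11/2736)·4 + 10985/5472·144/169 + (-49/36)·1 = 1/3 ✓
b·Ac: 10985/5472·228/845 + (-49/36)·27/98 = 1/6 ✓
b·c³: (-11/2736)·(-8) + 10985/5472·1728/2197 + (-49/36)·1 = 1/4 ✓
b·(c∘Ac): 10985/5472·2736/10985 + (-49/36)·27/98 = 1/8 ✓
b·Ac²: 10985/5472·(-456/845) + (-49/36)·(-6/7) = 1/12 ✓
b·A²c: (-49/36)·(-3/98) = 1/24 ✓; 4 stages ⇒ order 4.

4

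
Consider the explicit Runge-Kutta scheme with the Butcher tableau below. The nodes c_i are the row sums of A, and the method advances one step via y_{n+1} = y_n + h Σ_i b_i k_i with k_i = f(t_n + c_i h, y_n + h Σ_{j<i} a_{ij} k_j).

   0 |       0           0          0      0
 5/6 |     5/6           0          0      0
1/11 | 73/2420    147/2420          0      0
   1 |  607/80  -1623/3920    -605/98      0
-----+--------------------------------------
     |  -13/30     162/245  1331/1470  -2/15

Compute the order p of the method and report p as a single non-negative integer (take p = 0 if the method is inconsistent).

4

b = (-13/30, 162/245, 1331/1470, -2/15)
c = (0, 5/6, 1/11, 1)
Ac = (0, 0, 49/968, -29/32)
Σ b_i: (-13/30)·1 + 162/245·1 + 1331/1470·1 + (-2/15)·1 = 1 ✓
b·c: 162/245·5/6 + 1331/1470·1/11 + (-2/15)·1 = 1/2 ✓
b·c²: 162/245·25/36 + 1331/1470·1/121 + (-2/15)·1 = 1/3 ✓
b·Ac: 1331/1470·49/968 + (-2/15)·(-29/32) = 1/6 ✓
b·c³: 162/245·125/216 + 1331/1470·1/1331 + (-2/15)·1 = 1/4 ✓
b·(c∘Ac): 1331/1470·49/10648 + (-2/15)·(-29/32) = 1/8 ✓
b·Ac²: 1331/1470·245/5808 + (-2/15)·(-65/192) = 1/12 ✓
b·A²c: (-2/15)·(-5/16) = 1/24 ✓; 4 stages ⇒ order 4.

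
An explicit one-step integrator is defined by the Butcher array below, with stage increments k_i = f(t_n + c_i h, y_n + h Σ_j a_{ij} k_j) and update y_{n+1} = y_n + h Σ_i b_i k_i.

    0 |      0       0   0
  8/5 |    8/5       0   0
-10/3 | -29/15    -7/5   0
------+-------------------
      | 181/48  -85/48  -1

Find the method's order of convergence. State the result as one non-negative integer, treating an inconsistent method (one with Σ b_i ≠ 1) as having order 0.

b = (181/48, -85/48, -1)
c = (0, 8/5, -10/3)
Ac = (0, 0, -56/25)
Σ b_i: 181/48·1 + (-85/48)·1 + (-1)·1 = 1 ✓
b·c: (-85/48)·8/5 + (-1)·(-10/3) = 1/2 ✓
b·c²: (-85/48)·64/25 + (-1)·100/9 = -704/45 ≠ 1/3 ⇒ order 2.
b·Ac: (-1)·(-56/25) = 56/25 ≠ 1/6

2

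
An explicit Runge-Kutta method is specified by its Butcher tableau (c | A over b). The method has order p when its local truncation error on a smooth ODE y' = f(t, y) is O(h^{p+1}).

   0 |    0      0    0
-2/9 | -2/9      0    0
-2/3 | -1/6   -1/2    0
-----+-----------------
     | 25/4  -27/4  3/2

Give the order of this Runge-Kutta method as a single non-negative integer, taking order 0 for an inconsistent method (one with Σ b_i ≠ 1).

3

b = (25/4, -27/4, 3/2)
c = (0, -2/9, -2/3)
Ac = (0, 0, 1/9)
Σ b_i: 25/4·1 + (-27/4)·1 + 3/2·1 = 1 ✓
b·c: (-27/4)·(-2/9) + 3/2·(-2/3) = 1/2 ✓
b·c²: (-27/4)·4/81 + 3/2·4/9 = 1/3 ✓
b·Ac: 3/2·1/9 = 1/6 ✓; 3 stages ⇒ order 3.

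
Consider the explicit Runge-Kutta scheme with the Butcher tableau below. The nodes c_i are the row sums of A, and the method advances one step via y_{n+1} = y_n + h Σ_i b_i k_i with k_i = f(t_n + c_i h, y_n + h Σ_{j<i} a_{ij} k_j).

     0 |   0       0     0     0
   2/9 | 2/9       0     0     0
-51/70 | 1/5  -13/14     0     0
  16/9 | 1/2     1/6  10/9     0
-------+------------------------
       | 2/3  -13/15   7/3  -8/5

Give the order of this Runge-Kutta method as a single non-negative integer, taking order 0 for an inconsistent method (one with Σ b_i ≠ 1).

0

b = (2/3, -13/15, 7/3, -8/5)
c = (0, 2/9, -51/70, 16/9)
Ac = (0, 0, -13/63, -146/189)
Σ b_i: 2/3·1 + (-13/15)·1 + 7/3·1 + (-8/5)·1 = 8/15 ≠ 1 ⇒ order 0.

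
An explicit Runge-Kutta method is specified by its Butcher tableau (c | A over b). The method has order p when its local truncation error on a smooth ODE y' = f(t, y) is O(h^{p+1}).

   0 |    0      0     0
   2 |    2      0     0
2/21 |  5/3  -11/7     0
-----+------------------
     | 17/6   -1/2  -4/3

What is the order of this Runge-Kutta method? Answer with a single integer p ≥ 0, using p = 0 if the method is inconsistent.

b = (17/6, -1/2, -4/3)
c = (0, 2, 2/21)
Ac = (0, 0, -22/7)
Σ b_i: 17/6·1 + (-1/2)·1 + (-4/3)·1 = 1 ✓
b·c: (-1/2)·2 + (-4/3)·2/21 = -71/63 ≠ 1/2 ⇒ order 1.

1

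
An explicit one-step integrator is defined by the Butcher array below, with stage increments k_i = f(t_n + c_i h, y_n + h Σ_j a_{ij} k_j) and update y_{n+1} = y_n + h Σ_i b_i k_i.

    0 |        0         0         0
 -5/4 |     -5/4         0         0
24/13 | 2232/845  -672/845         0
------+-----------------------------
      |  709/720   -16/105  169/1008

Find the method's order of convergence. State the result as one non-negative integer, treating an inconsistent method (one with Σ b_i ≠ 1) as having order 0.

3

b = (709/720, -16/105, 169/1008)
c = (0, -5/4, 24/13)
Ac = (0, 0, 168/169)
Σ b_i: 709/720·1 + (-16/105)·1 + 169/1008·1 = 1 ✓
b·c: (-16/105)·(-5/4) + 169/1008·24/13 = 1/2 ✓
b·c²: (-16/105)·25/16 + 169/1008·576/169 = 1/3 ✓
b·Ac: 169/1008·168/169 = 1/6 ✓; 3 stages ⇒ order 3.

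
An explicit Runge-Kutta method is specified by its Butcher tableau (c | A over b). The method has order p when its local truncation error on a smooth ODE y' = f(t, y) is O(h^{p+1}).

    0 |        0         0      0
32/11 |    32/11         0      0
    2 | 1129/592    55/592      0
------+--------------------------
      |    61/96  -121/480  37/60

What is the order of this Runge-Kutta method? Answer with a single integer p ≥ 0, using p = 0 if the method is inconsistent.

b = (61/96, -121/480, 37/60)
c = (0, 32/11, 2)
Ac = (0, 0, 10/37)
Σ b_i: 61/96·1 + (-121/480)·1 + 37/60·1 = 1 ✓
b·c: (-121/480)·32/11 + 37/60·2 = 1/2 ✓
b·c²: (-121/480)·1024/121 + 37/60·4 = 1/3 ✓
b·Ac: 37/60·10/37 = 1/6 ✓; 3 stages ⇒ order 3.

3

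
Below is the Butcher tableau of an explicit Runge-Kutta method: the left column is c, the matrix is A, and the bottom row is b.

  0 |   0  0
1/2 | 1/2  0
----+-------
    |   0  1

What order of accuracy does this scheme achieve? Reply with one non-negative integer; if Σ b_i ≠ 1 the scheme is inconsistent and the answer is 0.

2

b = (0, 1)
c = (0, 1/2)
Σ b_i: 1·1 = 1 ✓
b·c: 1·1/2 = 1/2 ✓; 2 stages ⇒ order 2.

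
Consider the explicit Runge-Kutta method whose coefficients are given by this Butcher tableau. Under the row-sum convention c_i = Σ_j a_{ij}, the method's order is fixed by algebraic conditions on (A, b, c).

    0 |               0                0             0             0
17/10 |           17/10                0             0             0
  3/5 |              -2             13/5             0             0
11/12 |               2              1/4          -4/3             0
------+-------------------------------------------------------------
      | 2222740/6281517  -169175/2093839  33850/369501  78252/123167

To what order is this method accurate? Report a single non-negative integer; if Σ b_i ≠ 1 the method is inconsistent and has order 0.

b = (2222740/6281517, -169175/2093839, 33850/369501, 78252/123167)
c = (0, 17/10, 3/5, 11/12)
Ac = (0, 0, 221/50, -3/8)
Σ b_i: 2222740/6281517·1 + (-169175/2093839)·1 + 33850/369501·1 + 78252/123167·1 = 1 ✓
b·c: (-169175/2093839)·17/10 + 33850/369501·3/5 + 78252/123167·11/12 = 1/2 ✓
b·c²: (-169175/2093839)·289/100 + 33850/369501·9/25 + 78252/123167·121/144 = 1/3 ✓
b·Ac: 33850/369501·221/50 + 78252/123167·(-3/8) = 1/6 ✓
b·c³: (-169175/2093839)·4913/1000 + 33850/369501·27/125 + 78252/123167·1331/1728 = 180911/1612368 ≠ 1/4 ⇒ order 3.
b·(c∘Ac): 33850/369501·663/250 + 78252/123167·(-11/32) = 120971/4926680 ≠ 1/8
b·Ac²: 33850/369501·3757/500 + 78252/123167·97/400 = 2829793/3359100 ≠ 1/12
b·A²c: 78252/123167·(-442/75) = -11529128/3079175 ≠ 1/24

3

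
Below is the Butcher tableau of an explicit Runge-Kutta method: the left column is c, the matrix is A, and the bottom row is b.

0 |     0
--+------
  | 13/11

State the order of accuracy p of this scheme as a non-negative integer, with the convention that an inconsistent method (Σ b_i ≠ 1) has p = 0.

b = (13/11)
c = (0)
Σ b_i: 13/11·1 = 13/11 ≠ 1 ⇒ order 0.

0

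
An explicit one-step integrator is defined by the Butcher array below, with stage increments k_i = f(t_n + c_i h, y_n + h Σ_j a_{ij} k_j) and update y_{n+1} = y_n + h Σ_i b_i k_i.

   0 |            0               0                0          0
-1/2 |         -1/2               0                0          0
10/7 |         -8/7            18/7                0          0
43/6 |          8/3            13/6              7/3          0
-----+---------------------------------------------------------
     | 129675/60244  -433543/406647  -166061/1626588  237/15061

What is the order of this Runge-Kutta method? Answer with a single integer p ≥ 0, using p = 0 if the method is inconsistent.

b = (129675/60244, -433543/406647, -166061/1626588, 237/15061)
c = (0, -1/2, 10/7, 43/6)
Ac = (0, 0, -9/7, 9/4)
Σ b_i: 129675/60244·1 + (-433543/406647)·1 + (-166061/1626588)·1 + 237/15061·1 = 1 ✓
b·c: (-433543/406647)·(-1/2) + (-166061/1626588)·10/7 + 237/15061·43/6 = 1/2 ✓
b·c²: (-433543/406647)·1/4 + (-166061/1626588)·100/49 + 237/15061·1849/36 = 1/3 ✓
b·Ac: (-166061/1626588)·(-9/7) + 237/15061·9/4 = 1/6 ✓
b·c³: (-433543/406647)·(-1/8) + (-166061/1626588)·1000/343 + 237/15061·79507/216 = 21359819/3795372 ≠ 1/4 ⇒ order 3.
b·(c∘Ac): (-166061/1626588)·(-90/49) + 237/15061·129/8 = 159499/361464 ≠ 1/8
b·Ac²: (-166061/1626588)·9/14 + 237/15061·297/56 = 22553/1265124 ≠ 1/12
b·A²c: 237/15061·(-3) = -711/15061 ≠ 1/24

3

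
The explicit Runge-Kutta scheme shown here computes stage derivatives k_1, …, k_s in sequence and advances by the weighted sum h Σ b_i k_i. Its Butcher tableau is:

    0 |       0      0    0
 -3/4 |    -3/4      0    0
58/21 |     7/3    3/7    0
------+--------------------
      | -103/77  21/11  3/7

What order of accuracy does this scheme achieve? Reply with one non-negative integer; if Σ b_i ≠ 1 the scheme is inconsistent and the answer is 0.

1

b = (-103/77, 21/11, 3/7)
c = (0, -3/4, 58/21)
Ac = (0, 0, -9/28)
Σ b_i: (-103/77)·1 + 21/11·1 + 3/7·1 = 1 ✓
b·c: 21/11·(-3/4) + 3/7·58/21 = -535/2156 ≠ 1/2 ⇒ order 1.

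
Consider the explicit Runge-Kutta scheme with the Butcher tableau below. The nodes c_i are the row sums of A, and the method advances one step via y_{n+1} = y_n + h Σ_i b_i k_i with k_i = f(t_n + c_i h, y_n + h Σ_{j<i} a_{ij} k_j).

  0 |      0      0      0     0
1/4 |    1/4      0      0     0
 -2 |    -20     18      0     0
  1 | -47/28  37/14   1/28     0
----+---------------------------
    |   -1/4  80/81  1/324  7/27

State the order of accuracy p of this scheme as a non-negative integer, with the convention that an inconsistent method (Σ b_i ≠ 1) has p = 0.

b = (-1/4, 80/81, 1/324, 7/27)
c = (0, 1/4, -2, 1)
Ac = (0, 0, 9/2, 33/56)
Σ b_i: (-1/4)·1 + 80/81·1 + 1/324·1 + 7/27·1 = 1 ✓
b·c: 80/81·1/4 + 1/324·(-2) + 7/27·1 = 1/2 ✓
b·c²: 80/81·1/16 + 1/324·4 + 7/27·1 = 1/3 ✓
b·Ac: 1/324·9/2 + 7/27·33/56 = 1/6 ✓
b·c³: 80/81·1/64 + 1/324·(-8) + 7/27·1 = 1/4 ✓
b·(c∘Ac): 1/324·(-9) + 7/27·33/56 = 1/8 ✓
b·Ac²: 1/324·9/8 + 7/27·69/224 = 1/12 ✓
b·A²c: 7/27·9/56 = 1/24 ✓; 4 stages ⇒ order 4.

4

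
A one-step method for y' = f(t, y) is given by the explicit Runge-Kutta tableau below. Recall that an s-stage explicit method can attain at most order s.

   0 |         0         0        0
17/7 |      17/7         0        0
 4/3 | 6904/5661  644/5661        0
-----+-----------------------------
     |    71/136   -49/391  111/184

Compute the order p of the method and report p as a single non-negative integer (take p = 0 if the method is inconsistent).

3

b = (71/136, -49/391, 111/184)
c = (0, 17/7, 4/3)
Ac = (0, 0, 92/333)
Σ b_i: 71/136·1 + (-49/391)·1 + 111/184·1 = 1 ✓
b·c: (-49/391)·17/7 + 111/184·4/3 = 1/2 ✓
b·c²: (-49/391)·289/49 + 111/184·16/9 = 1/3 ✓
b·Ac: 111/184·92/333 = 1/6 ✓; 3 stages ⇒ order 3.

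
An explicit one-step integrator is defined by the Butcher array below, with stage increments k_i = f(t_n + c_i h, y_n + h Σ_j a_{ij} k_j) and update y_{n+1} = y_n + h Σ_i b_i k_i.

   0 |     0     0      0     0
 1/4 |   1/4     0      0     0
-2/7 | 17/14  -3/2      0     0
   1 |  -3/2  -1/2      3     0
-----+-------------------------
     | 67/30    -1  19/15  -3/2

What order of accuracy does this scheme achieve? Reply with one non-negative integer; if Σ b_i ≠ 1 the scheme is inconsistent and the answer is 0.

1

b = (67/30, -1, 19/15, -3/2)
c = (0, 1/4, -2/7, 1)
Ac = (0, 0, -3/8, -55/56)
Σ b_i: 67/30·1 + (-1)·1 + 19/15·1 + (-3/2)·1 = 1 ✓
b·c: (-1)·1/4 + 19/15·(-2/7) + (-3/2)·1 = -887/420 ≠ 1/2 ⇒ order 1.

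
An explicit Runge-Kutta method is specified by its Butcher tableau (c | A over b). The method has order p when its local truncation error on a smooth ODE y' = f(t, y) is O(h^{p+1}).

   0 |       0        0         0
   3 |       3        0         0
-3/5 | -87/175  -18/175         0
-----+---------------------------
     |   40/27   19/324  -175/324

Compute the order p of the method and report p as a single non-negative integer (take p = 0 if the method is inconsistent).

3

b = (40/27, 19/324, -175/324)
c = (0, 3, -3/5)
Ac = (0, 0, -54/175)
Σ b_i: 40/27·1 + 19/324·1 + (-175/324)·1 = 1 ✓
b·c: 19/324·3 + (-175/324)·(-3/5) = 1/2 ✓
b·c²: 19/324·9 + (-175/324)·9/25 = 1/3 ✓
b·Ac: (-175/324)·(-54/175) = 1/6 ✓; 3 stages ⇒ order 3.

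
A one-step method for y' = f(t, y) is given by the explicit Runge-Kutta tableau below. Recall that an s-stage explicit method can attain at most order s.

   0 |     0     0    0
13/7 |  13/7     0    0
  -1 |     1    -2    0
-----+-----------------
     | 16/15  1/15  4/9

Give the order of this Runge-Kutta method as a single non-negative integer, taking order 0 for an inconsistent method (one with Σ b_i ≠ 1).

b = (16/15, 1/15, 4/9)
c = (0, 13/7, -1)
Ac = (0, 0, -26/7)
Σ b_i: 16/15·1 + 1/15·1 + 4/9·1 = 71/45 ≠ 1 ⇒ order 0.

0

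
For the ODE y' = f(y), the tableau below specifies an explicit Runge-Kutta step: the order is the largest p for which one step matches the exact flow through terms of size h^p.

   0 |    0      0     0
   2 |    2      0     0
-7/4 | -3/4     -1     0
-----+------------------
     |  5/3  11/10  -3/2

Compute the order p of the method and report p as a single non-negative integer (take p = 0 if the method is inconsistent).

0

b = (5/3, 11/10, -3/2)
c = (0, 2, -7/4)
Ac = (0, 0, -2)
Σ b_i: 5/3·1 + 11/10·1 + (-3/2)·1 = 19/15 ≠ 1 ⇒ order 0.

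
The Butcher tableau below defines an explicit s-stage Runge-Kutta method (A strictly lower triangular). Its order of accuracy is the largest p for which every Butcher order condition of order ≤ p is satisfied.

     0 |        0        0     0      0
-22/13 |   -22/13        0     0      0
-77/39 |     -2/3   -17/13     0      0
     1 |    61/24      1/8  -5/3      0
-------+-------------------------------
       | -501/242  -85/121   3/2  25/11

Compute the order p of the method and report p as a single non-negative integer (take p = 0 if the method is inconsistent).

2

b = (-501/242, -85/121, 3/2, 25/11)
c = (0, -22/13, -77/39, 1)
Ac = (0, 0, 374/169, 1441/468)
Σ b_i: (-501/242)·1 + (-85/121)·1 + 3/2·1 + 25/11·1 = 1 ✓
b·c: (-85/121)·(-22/13) + 3/2·(-77/39) + 25/11·1 = 1/2 ✓
b·c²: (-85/121)·484/169 + 3/2·5929/1521 + 25/11·1 = 68129/11154 ≠ 1/3 ⇒ order 2.
b·Ac: 3/2·374/169 + 25/11·1441/468 = 62771/6084 ≠ 1/6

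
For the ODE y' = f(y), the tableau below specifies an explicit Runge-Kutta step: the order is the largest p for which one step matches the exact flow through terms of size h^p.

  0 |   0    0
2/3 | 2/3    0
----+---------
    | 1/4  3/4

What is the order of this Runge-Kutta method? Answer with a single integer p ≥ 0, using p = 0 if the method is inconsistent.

2

b = (1/4, 3/4)
c = (0, 2/3)
Σ b_i: 1/4·1 + 3/4·1 = 1 ✓
b·c: 3/4·2/3 = 1/2 ✓; 2 stages ⇒ order 2.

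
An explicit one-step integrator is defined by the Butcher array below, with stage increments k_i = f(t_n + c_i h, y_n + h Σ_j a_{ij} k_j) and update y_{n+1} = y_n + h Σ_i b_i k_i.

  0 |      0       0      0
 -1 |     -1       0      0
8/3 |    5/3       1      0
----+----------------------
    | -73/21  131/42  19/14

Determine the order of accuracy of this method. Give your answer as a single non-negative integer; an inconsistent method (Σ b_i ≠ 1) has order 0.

2

b = (-73/21, 131/42, 19/14)
c = (0, -1, 8/3)
Ac = (0, 0, -1)
Σ b_i: (-73/21)·1 + 131/42·1 + 19/14·1 = 1 ✓
b·c: 131/42·(-1) + 19/14·8/3 = 1/2 ✓
b·c²: 131/42·1 + 19/14·64/9 = 1609/126 ≠ 1/3 ⇒ order 2.
b·Ac: 19/14·(-1) = -19/14 ≠ 1/6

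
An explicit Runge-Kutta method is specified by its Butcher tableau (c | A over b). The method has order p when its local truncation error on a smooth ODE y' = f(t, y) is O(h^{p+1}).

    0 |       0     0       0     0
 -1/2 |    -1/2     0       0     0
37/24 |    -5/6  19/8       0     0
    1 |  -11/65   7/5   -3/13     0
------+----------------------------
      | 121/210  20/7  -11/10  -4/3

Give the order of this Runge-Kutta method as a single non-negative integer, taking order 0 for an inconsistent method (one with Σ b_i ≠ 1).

1

b = (121/210, 20/7, -11/10, -4/3)
c = (0, -1/2, 37/24, 1)
Ac = (0, 0, -19/16, -549/520)
Σ b_i: 121/210·1 + 20/7·1 + (-11/10)·1 + (-4/3)·1 = 1 ✓
b·c: 20/7·(-1/2) + (-11/10)·37/24 + (-4/3)·1 = -7489/1680 ≠ 1/2 ⇒ order 1.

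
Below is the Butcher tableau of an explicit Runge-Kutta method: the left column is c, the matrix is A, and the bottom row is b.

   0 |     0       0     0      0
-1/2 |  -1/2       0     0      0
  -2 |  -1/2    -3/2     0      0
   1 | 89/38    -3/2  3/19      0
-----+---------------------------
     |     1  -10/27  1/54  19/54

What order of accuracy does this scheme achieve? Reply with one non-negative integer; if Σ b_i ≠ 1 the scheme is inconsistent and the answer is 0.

b = (1, -10/27, 1/54, 19/54)
c = (0, -1/2, -2, 1)
Ac = (0, 0, 3/4, 33/76)
Σ b_i: 1·1 + (-10/27)·1 + 1/54·1 + 19/54·1 = 1 ✓
b·c: (-10/27)·(-1/2) + 1/54·(-2) + 19/54·1 = 1/2 ✓
b·c²: (-10/27)·1/4 + 1/54·4 + 19/54·1 = 1/3 ✓
b·Ac: 1/54·3/4 + 19/54·33/76 = 1/6 ✓
b·c³: (-10/27)·(-1/8) + 1/54·(-8) + 19/54·1 = 1/4 ✓
b·(c∘Ac): 1/54·(-3/2) + 19/54·33/76 = 1/8 ✓
b·Ac²: 1/54·(-3/8) + 19/54·39/152 = 1/12 ✓
b·A²c: 19/54·9/76 = 1/24 ✓; 4 stages ⇒ order 4.

4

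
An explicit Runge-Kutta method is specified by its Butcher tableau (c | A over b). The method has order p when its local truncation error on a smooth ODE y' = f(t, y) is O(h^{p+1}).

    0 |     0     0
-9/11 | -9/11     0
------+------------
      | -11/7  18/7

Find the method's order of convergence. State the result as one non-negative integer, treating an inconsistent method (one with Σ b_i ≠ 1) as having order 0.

b = (-11/7, 18/7)
c = (0, -9/11)
Σ b_i: (-11/7)·1 + 18/7·1 = 1 ✓
b·c: 18/7·(-9/11) = -162/77 ≠ 1/2 ⇒ order 1.

1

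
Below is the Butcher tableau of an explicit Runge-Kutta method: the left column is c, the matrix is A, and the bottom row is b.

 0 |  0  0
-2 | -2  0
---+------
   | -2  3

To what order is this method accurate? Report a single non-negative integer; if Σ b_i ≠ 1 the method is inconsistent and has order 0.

b = (-2, 3)
c = (0, -2)
Σ b_i: (-2)·1 + 3·1 = 1 ✓
b·c: 3·(-2) = -6 ≠ 1/2 ⇒ order 1.

1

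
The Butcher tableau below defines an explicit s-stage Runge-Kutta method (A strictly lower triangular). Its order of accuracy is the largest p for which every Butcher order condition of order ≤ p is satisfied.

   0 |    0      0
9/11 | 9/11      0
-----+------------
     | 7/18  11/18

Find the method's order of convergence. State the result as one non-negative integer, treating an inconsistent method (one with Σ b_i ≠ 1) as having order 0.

b = (7/18, 11/18)
c = (0, 9/11)
Σ b_i: 7/18·1 + 11/18·1 = 1 ✓
b·c: 11/18·9/11 = 1/2 ✓; 2 stages ⇒ order 2.

2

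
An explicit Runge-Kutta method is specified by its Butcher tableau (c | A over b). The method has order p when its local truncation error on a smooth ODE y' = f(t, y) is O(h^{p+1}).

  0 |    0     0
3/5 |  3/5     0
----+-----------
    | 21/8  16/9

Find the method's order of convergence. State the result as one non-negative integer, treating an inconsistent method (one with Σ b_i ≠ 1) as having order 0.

b = (21/8, 16/9)
c = (0, 3/5)
Σ b_i: 21/8·1 + 16/9·1 = 317/72 ≠ 1 ⇒ order 0.

0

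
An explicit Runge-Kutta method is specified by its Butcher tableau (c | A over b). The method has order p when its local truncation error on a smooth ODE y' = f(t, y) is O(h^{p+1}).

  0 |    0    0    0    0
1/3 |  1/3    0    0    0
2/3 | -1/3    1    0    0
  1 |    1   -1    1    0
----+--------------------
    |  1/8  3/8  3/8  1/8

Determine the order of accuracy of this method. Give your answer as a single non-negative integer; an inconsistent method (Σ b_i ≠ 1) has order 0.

4

b = (1/8, 3/8, 3/8, 1/8)
c = (0, 1/3, 2/3, 1)
Ac = (0, 0, 1/3, 1/3)
Σ b_i: 1/8·1 + 3/8·1 + 3/8·1 + 1/8·1 = 1 ✓
b·c: 3/8·1/3 + 3/8·2/3 + 1/8·1 = 1/2 ✓
b·c²: 3/8·1/9 + 3/8·4/9 + 1/8·1 = 1/3 ✓
b·Ac: 3/8·1/3 + 1/8·1/3 = 1/6 ✓
b·c³: 3/8·1/27 + 3/8·8/27 + 1/8·1 = 1/4 ✓
b·(c∘Ac): 3/8·2/9 + 1/8·1/3 = 1/8 ✓
b·Ac²: 3/8·1/9 + 1/8·1/3 = 1/12 ✓
b·A²c: 1/8·1/3 = 1/24 ✓; 4 stages ⇒ order 4.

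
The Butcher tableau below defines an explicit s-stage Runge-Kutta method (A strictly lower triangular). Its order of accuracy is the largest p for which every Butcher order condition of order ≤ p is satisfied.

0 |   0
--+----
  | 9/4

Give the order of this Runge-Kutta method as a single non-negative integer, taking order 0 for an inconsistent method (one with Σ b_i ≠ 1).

0

b = (9/4)
c = (0)
Σ b_i: 9/4·1 = 9/4 ≠ 1 ⇒ order 0.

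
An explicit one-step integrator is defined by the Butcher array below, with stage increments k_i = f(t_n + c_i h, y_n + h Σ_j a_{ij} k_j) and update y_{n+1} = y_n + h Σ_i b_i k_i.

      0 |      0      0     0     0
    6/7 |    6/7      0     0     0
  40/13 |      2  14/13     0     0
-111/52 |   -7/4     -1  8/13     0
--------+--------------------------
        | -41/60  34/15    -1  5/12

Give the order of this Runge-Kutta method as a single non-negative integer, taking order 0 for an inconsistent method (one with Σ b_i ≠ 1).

b = (-41/60, 34/15, -1, 5/12)
c = (0, 6/7, 40/13, -111/52)
Ac = (0, 0, 12/13, 1226/1183)
Σ b_i: (-41/60)·1 + 34/15·1 + (-1)·1 + 5/12·1 = 1 ✓
b·c: 34/15·6/7 + (-1)·40/13 + 5/12·(-111/52) = -14731/7280 ≠ 1/2 ⇒ order 1.

1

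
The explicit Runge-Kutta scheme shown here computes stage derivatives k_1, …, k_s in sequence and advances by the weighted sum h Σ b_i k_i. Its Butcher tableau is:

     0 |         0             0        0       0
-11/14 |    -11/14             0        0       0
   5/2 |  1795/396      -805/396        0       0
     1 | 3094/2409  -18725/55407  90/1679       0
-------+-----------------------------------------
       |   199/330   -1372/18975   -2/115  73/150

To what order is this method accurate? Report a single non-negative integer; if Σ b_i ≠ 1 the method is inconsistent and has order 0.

b = (199/330, -1372/18975, -2/115, 73/150)
c = (0, -11/14, 5/2, 1)
Ac = (0, 0, 115/72, 175/438)
Σ b_i: 199/330·1 + (-1372/18975)·1 + (-2/115)·1 + 73/150·1 = 1 ✓
b·c: (-1372/18975)·(-11/14) + (-2/115)·5/2 + 73/150·1 = 1/2 ✓
b·c²: (-1372/18975)·121/196 + (-2/115)·25/4 + 73/150·1 = 1/3 ✓
b·Ac: (-2/115)·115/72 + 73/150·175/438 = 1/6 ✓
b·c³: (-1372/18975)·(-1331/2744) + (-2/115)·125/8 + 73/150·1 = 1/4 ✓
b·(c∘Ac): (-2/115)·575/144 + 73/150·175/438 = 1/8 ✓
b·Ac²: (-2/115)·(-1265/1008) + 73/150·775/6132 = 1/12 ✓
b·A²c: 73/150·25/292 = 1/24 ✓; 4 stages ⇒ order 4.

4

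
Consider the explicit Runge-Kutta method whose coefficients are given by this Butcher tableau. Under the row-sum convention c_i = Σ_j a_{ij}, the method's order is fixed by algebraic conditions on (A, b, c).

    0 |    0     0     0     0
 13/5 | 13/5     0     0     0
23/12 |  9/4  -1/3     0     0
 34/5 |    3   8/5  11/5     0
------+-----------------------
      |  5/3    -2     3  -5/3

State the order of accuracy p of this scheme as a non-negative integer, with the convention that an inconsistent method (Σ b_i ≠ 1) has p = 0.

1

b = (5/3, -2, 3, -5/3)
c = (0, 13/5, 23/12, 34/5)
Ac = (0, 0, -13/15, 2513/300)
Σ b_i: 5/3·1 + (-2)·1 + 3·1 + (-5/3)·1 = 1 ✓
b·c: (-2)·13/5 + 3·23/12 + (-5/3)·34/5 = -647/60 ≠ 1/2 ⇒ order 1.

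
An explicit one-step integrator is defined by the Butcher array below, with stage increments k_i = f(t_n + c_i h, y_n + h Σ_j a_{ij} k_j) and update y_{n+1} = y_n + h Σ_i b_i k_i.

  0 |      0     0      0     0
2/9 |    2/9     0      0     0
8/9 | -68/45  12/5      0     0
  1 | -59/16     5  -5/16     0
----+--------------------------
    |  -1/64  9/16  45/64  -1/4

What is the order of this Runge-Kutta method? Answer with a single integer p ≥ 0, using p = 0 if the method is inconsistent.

4

b = (-1/64, 9/16, 45/64, -1/4)
c = (0, 2/9, 8/9, 1)
Ac = (0, 0, 8/15, 5/6)
Σ b_i: (-1/64)·1 + 9/16·1 + 45/64·1 + (-1/4)·1 = 1 ✓
b·c: 9/16·2/9 + 45/64·8/9 + (-1/4)·1 = 1/2 ✓
b·c²: 9/16·4/81 + 45/64·64/81 + (-1/4)·1 = 1/3 ✓
b·Ac: 45/64·8/15 + (-1/4)·5/6 = 1/6 ✓
b·c³: 9/16·8/729 + 45/64·512/729 + (-1/4)·1 = 1/4 ✓
b·(c∘Ac): 45/64·64/135 + (-1/4)·5/6 = 1/8 ✓
b·Ac²: 45/64·16/135 = 1/12 ✓
b·A²c: (-1/4)·(-1/6) = 1/24 ✓; 4 stages ⇒ order 4.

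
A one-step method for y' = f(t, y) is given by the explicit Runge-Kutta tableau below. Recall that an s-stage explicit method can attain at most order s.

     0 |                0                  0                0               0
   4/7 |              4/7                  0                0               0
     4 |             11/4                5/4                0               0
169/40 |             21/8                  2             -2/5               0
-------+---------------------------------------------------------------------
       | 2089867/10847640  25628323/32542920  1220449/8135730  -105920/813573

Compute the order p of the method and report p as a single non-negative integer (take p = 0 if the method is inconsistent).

b = (2089867/10847640, 25628323/32542920, 1220449/8135730, -105920/813573)
c = (0, 4/7, 4, 169/40)
Ac = (0, 0, 5/7, -16/35)
Σ b_i: 2089867/10847640·1 + 25628323/32542920·1 + 1220449/8135730·1 + (-105920/813573)·1 = 1 ✓
b·c: 25628323/32542920·4/7 + 1220449/8135730·4 + (-105920/813573)·169/40 = 1/2 ✓
b·c²: 25628323/32542920·16/49 + 1220449/8135730·16 + (-105920/813573)·28561/1600 = 1/3 ✓
b·Ac: 1220449/8135730·5/7 + (-105920/813573)·(-16/35) = 1/6 ✓
b·c³: 25628323/32542920·64/343 + 1220449/8135730·64 + (-105920/813573)·4826809/64000 = -27041591/379667400 ≠ 1/4 ⇒ order 3.
b·(c∘Ac): 1220449/8135730·20/7 + (-105920/813573)·(-338/175) = 6454894/9491685 ≠ 1/8
b·Ac²: 1220449/8135730·20/49 + (-105920/813573)·(-1408/245) = 73170/90397 ≠ 1/12
b·A²c: (-105920/813573)·(-2/7) = 211840/5695011 ≠ 1/24

3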